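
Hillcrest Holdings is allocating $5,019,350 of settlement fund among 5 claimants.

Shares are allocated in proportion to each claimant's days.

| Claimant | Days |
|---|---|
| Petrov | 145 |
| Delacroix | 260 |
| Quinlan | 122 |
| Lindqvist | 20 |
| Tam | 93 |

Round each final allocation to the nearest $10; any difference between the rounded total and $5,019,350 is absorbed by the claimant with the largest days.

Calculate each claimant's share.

Petrov: $1,137,200; Delacroix: $2,039,120; Quinlan: $956,810; Lindqvist: $156,850; Tam: $729,370

Combined days = 145 + 260 + 122 + 20 + 93 = 640.
Pro-rata amounts: Petrov 1,137,196.48; Delacroix 2,039,110.94; Quinlan 956,813.59; Lindqvist 156,854.69; Tam 729,374.30.
After rounding ($10): Petrov $1,137,200; Delacroix $2,039,110; Quinlan $956,810; Lindqvist $156,850; Tam $729,370. Sum = $5,019,340.
Difference $5,019,350 − $5,019,340 = +$10 applied to largest days (Delacroix): Delacroix becomes $2,039,120.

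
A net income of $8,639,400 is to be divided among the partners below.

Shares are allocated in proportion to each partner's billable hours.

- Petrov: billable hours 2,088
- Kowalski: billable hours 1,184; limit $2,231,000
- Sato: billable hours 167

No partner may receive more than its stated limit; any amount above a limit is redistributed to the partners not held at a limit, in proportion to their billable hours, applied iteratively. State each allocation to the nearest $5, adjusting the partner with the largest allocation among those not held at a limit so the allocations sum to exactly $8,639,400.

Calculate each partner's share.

Petrov: $5,933,810 · Kowalski: $2,231,000 · Sato: $474,590

Combined billable hours = 3,439.
Unconstrained shares: Petrov 5,245,439.72; Kowalski 2,974,425.59; Sato 419,534.69.
Cap binds for Kowalski ($2,231,000); remaining pool $6,408,400 reallocated over remaining billable hours 2,255.
Remaining shares: Petrov 5,933,808.96 → $5,933,810; Sato 474,591.04 → $474,590.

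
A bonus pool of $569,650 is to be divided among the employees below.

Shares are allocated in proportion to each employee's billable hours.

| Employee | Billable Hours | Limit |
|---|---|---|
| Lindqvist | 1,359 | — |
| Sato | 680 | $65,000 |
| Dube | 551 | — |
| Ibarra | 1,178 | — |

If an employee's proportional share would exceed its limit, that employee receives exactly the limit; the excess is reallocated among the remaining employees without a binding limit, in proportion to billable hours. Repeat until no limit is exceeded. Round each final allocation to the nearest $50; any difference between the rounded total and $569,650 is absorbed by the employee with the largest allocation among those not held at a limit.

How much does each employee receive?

Lindqvist: $222,100 | Sato: $65,000 | Dube: $90,050 | Ibarra: $192,500

Billable hours total: 3,768.
Pro-rata shares before constraints: Lindqvist 205,454.98; Sato 102,803.08; Dube 83,300.73; Ibarra 178,091.22.
Cap binds for Sato ($65,000); remaining pool $504,650 reallocated over remaining billable hours 3,088.
Shares after redistribution: Lindqvist 222,091.76 → $222,100; Dube 90,046.03 → $90,050; Ibarra 192,512.21 → $192,500.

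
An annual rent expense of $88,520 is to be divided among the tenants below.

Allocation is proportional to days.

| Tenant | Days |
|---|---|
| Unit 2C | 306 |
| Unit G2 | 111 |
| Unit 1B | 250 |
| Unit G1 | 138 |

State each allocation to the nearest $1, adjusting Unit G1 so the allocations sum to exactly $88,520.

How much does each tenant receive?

Unit 2C: $33,649; Unit G2: $12,206; Unit 1B: $27,491; Unit G1: $15,174

Sum of days: 805.
Unrounded shares: Unit 2C 306/805 × $88,520 = 33,648.60; Unit G2 111/805 × $88,520 = 12,205.86; Unit 1B 250/805 × $88,520 = 27,490.68; Unit G1 138/805 × $88,520 = 15,174.86.
Rounded to nearest $1: Unit 2C $33,649; Unit G2 $12,206; Unit 1B $27,491; Unit G1 $15,175. Sum = $88,521.
Difference $88,520 − $88,521 = −$1 applied to Unit G1: Unit G1 becomes $15,174.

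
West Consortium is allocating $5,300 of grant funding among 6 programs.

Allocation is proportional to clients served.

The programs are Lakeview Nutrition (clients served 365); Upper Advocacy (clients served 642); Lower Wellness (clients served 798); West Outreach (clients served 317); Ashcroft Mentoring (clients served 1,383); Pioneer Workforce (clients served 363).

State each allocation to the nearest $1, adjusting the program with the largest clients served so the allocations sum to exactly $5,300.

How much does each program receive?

Clients served total: 3,868.
Unrounded shares: Lakeview Nutrition 365/3,868 × $5,300 = 500.13; Upper Advocacy 642/3,868 × $5,300 = 879.68; Lower Wellness 798/3,868 × $5,300 = 1,093.43; West Outreach 317/3,868 × $5,300 = 434.36; Ashcroft Mentoring 1,383/3,868 × $5,300 = 1,895.01; Pioneer Workforce 363/3,868 × $5,300 = 497.39.
Rounded to nearest $1: Lakeview Nutrition $500; Upper Advocacy $880; Lower Wellness $1,093; West Outreach $434; Ashcroft Mentoring $1,895; Pioneer Workforce $497. Sum = $5,299.
Difference $5,300 − $5,299 = +$1 applied to largest clients served (Ashcroft Mentoring): Ashcroft Mentoring becomes $1,896.

Lakeview Nutrition: $500 · Upper Advocacy: $880 · Lower Wellness: $1,093 · West Outreach: $434 · Ashcroft Mentoring: $1,896 · Pioneer Workforce: $497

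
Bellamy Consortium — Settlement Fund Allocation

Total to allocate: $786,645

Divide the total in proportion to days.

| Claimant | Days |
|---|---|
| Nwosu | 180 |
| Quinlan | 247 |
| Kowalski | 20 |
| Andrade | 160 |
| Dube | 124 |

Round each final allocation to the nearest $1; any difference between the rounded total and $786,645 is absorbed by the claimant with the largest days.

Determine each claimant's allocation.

Nwosu: $193,702 | Quinlan: $265,803 | Kowalski: $21,522 | Andrade: $172,179 | Dube: $133,439

Total days = 731.
Pro-rata amounts: Nwosu 180/731 × $786,645 = 193,701.92; Quinlan 247/731 × $786,645 = 265,802.07; Kowalski 20/731 × $786,645 = 21,522.44; Andrade 160/731 × $786,645 = 172,179.48; Dube 124/731 × $786,645 = 133,439.10.
Rounded to nearest $1: Nwosu $193,702; Quinlan $265,802; Kowalski $21,522; Andrade $172,179; Dube $133,439. Sum = $786,644.
Difference $786,645 − $786,644 = +$1 applied to largest days (Quinlan): Quinlan becomes $265,803.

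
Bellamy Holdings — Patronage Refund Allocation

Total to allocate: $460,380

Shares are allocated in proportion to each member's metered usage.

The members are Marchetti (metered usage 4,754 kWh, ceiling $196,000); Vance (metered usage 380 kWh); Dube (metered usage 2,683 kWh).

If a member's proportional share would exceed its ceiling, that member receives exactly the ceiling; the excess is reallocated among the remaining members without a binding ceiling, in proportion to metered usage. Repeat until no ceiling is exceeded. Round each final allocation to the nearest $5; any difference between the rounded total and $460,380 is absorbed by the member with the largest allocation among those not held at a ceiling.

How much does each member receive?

Combined metered usage = 7,817.
Pro-rata shares before constraints: Marchetti 279,985.48; Vance 22,379.99; Dube 158,014.52.
Cap binds for Marchetti ($196,000); balance $264,380 reallocated over remaining metered usage 3,063.
Shares after redistribution: Vance 32,799.35 → $32,800; Dube 231,580.65 → $231,580.

Marchetti: $196,000; Vance: $32,800; Dube: $231,580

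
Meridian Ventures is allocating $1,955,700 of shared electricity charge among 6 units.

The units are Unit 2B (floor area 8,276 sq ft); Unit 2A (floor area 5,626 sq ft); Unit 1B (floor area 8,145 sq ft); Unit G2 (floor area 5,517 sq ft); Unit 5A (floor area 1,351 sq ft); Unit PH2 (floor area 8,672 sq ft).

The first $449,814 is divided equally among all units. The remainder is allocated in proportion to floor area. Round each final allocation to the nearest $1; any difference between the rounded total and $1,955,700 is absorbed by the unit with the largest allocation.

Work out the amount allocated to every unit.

First tranche $449,814 split equally: $74,969 each.
Remainder $1,505,886 by floor area (total 37,587): Unit 2B 331,569.76 → $331,570; Unit 2A 225,400.13 → $225,400; Unit 1B 326,321.37 → $326,321; Unit G2 221,033.15 → $221,033; Unit 5A 54,126.48 → $54,126; Unit PH2 347,435.11 → $347,435.
Rounding difference +$1 on remainder applied to Unit PH2.
Totals: Unit 2B $74,969 + $331,570 = $406,539; Unit 2A $74,969 + $225,400 = $300,369; Unit 1B $74,969 + $326,321 = $401,290; Unit G2 $74,969 + $221,033 = $296,002; Unit 5A $74,969 + $54,126 = $129,095; Unit PH2 $74,969 + $347,436 = $422,405.

Unit 2B: $406,539; Unit 2A: $300,369; Unit 1B: $401,290; Unit G2: $296,002; Unit 5A: $129,095; Unit PH2: $422,405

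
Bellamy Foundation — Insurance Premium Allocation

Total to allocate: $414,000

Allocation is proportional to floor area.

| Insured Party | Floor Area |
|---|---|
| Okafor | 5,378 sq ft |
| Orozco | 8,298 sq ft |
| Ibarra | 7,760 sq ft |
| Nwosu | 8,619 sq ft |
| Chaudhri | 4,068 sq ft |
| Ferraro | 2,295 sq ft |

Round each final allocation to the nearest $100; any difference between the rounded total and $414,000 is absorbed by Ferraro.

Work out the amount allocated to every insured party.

Total floor area = 36,418.
Unrounded shares: Okafor 5,378/36,418 × $414,000 = 61,137.13; Orozco 8,298/36,418 × $414,000 = 94,331.70; Ibarra 7,760/36,418 × $414,000 = 88,215.72; Nwosu 8,619/36,418 × $414,000 = 97,980.83; Chaudhri 4,068/36,418 × $414,000 = 46,245.04; Ferraro 2,295/36,418 × $414,000 = 26,089.57.
After rounding ($100): Okafor $61,100; Orozco $94,300; Ibarra $88,200; Nwosu $98,000; Chaudhri $46,200; Ferraro $26,100. Sum = $413,900.
Difference $414,000 − $413,900 = +$100 applied to Ferraro: Ferraro becomes $26,200.

Okafor: $61,100 | Orozco: $94,300 | Ibarra: $88,200 | Nwosu: $98,000 | Chaudhri: $46,200 | Ferraro: $26,200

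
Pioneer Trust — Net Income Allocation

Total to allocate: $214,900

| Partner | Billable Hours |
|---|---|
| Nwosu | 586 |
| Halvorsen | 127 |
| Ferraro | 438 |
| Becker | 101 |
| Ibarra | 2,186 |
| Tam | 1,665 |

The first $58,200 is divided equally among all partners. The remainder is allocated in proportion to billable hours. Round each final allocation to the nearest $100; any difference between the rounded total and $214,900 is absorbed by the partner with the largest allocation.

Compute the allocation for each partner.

First tranche $58,200 split equally: $9,700 each.
Remainder $156,700 by billable hours (total 5,103): Nwosu 17,994.55 → $18,000; Halvorsen 3,899.84 → $3,900; Ferraro 13,449.85 → $13,400; Becker 3,101.45 → $3,100; Ibarra 67,126.44 → $67,100; Tam 51,127.87 → $51,100.
Rounding difference +$100 on remainder applied to Ibarra.
Totals: Nwosu $9,700 + $18,000 = $27,700; Halvorsen $9,700 + $3,900 = $13,600; Ferraro $9,700 + $13,400 = $23,100; Becker $9,700 + $3,100 = $12,800; Ibarra $9,700 + $67,200 = $76,900; Tam $9,700 + $51,100 = $60,800.

Nwosu: $27,700 | Halvorsen: $13,600 | Ferraro: $23,100 | Becker: $12,800 | Ibarra: $76,900 | Tam: $60,800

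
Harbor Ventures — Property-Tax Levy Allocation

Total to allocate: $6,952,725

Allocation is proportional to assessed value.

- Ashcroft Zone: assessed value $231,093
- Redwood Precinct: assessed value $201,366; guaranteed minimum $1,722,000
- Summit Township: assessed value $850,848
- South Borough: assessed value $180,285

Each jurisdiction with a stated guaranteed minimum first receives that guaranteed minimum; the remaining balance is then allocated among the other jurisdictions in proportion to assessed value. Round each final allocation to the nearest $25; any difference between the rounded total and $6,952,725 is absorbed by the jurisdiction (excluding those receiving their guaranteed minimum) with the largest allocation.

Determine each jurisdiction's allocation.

Minimums first: Redwood Precinct $1,722,000. Residual $5,230,725.
Residual split over remaining assessed value 1,262,226: Ashcroft Zone 957,660.46 → $957,650; Summit Township 3,525,954.86 → $3,525,950; South Borough 747,109.67 → $747,100.
Rounding difference +$25 applied to Summit Township → $3,525,975.

Ashcroft Zone: $957,650 · Redwood Precinct: $1,722,000 · Summit Township: $3,525,975 · South Borough: $747,100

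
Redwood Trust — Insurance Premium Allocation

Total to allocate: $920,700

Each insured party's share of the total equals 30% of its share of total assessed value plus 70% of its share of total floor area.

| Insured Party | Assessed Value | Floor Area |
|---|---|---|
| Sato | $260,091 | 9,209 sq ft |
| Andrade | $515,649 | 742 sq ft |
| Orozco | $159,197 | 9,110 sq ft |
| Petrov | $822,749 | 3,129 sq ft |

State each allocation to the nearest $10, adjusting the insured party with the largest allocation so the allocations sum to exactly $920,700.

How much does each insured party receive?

Totals — assessed value 1,757,686, floor area 22,190.
Combined weights (30% assessed value + 70% floor area): Sato 0.3349; Andrade 0.1114; Orozco 0.3146; Petrov 0.2391.
Proportional shares: Sato 308,339.48; Andrade 102,581.97; Orozco 289,609.21; Petrov 220,169.35.
At nearest $10: Sato $308,340; Andrade $102,580; Orozco $289,610; Petrov $220,170. Sum = $920,700.
Rounded total matches; no reconciliation needed.

Sato: $308,340 | Andrade: $102,580 | Orozco: $289,610 | Petrov: $220,170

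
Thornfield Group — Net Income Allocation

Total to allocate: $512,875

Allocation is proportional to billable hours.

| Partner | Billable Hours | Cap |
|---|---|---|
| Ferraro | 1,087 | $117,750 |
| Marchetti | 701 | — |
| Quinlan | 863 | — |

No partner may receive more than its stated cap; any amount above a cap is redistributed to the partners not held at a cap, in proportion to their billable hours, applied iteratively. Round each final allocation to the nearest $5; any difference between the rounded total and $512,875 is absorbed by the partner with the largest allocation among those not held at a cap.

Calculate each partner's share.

Sum of billable hours: 2,651.
Proportional shares (ignoring caps): Ferraro 210,296.16; Marchetti 135,618.78; Quinlan 166,960.06.
Held at cap: Ferraro ($117,750); balance $395,125 reallocated over remaining billable hours 1,564.
Shares after redistribution: Marchetti 177,098.87 → $177,100; Quinlan 218,026.13 → $218,025.

Ferraro: $117,750; Marchetti: $177,100; Quinlan: $218,025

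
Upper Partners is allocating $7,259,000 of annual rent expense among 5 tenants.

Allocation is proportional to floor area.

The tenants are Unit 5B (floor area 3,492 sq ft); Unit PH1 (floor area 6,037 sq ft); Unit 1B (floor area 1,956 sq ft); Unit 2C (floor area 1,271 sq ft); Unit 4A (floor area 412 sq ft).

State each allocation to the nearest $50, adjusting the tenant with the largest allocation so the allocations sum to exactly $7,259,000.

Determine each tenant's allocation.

Unit 5B: $1,925,000; Unit PH1: $3,328,000; Unit 1B: $1,078,250; Unit 2C: $700,650; Unit 4A: $227,100

Sum of floor area: 13,168.
Raw shares: Unit 5B 3,492/13,168 × $7,259,000 = 1,925,002.13; Unit PH1 6,037/13,168 × $7,259,000 = 3,327,960.43; Unit 1B 1,956/13,168 × $7,259,000 = 1,078,265.80; Unit 2C 1,271/13,168 × $7,259,000 = 700,652.26; Unit 4A 412/13,168 × $7,259,000 = 227,119.38.
Rounded to nearest $50: Unit 5B $1,925,000; Unit PH1 $3,327,950; Unit 1B $1,078,250; Unit 2C $700,650; Unit 4A $227,100. Sum = $7,258,950.
Difference $7,259,000 − $7,258,950 = +$50 applied to largest allocation (Unit PH1): Unit PH1 becomes $3,328,000.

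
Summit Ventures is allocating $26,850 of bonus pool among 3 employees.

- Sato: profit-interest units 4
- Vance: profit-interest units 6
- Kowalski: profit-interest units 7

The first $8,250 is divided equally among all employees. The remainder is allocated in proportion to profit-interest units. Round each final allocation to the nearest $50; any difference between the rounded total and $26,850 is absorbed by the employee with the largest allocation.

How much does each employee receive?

$8,250 shared equally gives $2,750 per employee.
Remainder $18,600 by profit-interest units (total 17): Sato 4,376.47 → $4,400; Vance 6,564.71 → $6,550; Kowalski 7,658.82 → $7,650.
Totals: Sato $2,750 + $4,400 = $7,150; Vance $2,750 + $6,550 = $9,300; Kowalski $2,750 + $7,650 = $10,400.

Sato: $7,150; Vance: $9,300; Kowalski: $10,400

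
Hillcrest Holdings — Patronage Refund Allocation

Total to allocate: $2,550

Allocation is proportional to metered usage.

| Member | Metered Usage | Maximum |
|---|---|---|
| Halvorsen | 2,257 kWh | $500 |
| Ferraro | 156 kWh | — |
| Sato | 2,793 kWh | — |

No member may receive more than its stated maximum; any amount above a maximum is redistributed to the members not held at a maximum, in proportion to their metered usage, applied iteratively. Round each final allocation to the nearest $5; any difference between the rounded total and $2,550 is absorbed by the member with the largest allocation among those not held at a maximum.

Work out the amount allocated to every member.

Halvorsen: $500 · Ferraro: $110 · Sato: $1,940

Metered usage total: 5,206.
Proportional shares (ignoring caps): Halvorsen 1,105.52; Ferraro 76.41; Sato 1,368.07.
Capped: Halvorsen ($500); balance $2,050 reallocated over remaining metered usage 2,949.
Shares after redistribution: Ferraro 108.44 → $110; Sato 1,941.56 → $1,940.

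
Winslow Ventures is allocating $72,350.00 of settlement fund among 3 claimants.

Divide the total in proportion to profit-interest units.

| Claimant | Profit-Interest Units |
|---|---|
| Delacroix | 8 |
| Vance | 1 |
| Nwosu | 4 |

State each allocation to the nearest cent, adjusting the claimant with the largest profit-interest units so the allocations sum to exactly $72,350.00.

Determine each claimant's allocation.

Combined profit-interest units = 8 + 1 + 4 = 13.
Proportional shares: Delacroix 44,523.0769; Vance 5,565.3846; Nwosu 22,261.5385.
At nearest cent: Delacroix $44,523.08; Vance $5,565.38; Nwosu $22,261.54. Sum = $72,350.00.
Rounded total matches; no reconciliation needed.

Delacroix: $44,523.08 | Vance: $5,565.38 | Nwosu: $22,261.54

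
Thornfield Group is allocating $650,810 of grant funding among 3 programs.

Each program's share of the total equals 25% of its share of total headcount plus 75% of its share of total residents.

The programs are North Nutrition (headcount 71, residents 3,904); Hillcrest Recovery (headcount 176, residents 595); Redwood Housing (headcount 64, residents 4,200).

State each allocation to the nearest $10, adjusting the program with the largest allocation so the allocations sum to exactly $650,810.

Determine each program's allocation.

North Nutrition: $256,200; Hillcrest Recovery: $125,460; Redwood Housing: $269,150

Totals — headcount 311, residents 8,699.
Blended shares (25% headcount + 75% residents): North Nutrition 0.3937; Hillcrest Recovery 0.1928; Redwood Housing 0.4136.
Unrounded shares: North Nutrition 256,200.71; Hillcrest Recovery 125,461.91; Redwood Housing 269,147.38.
Rounded to nearest $10: North Nutrition $256,200; Hillcrest Recovery $125,460; Redwood Housing $269,150. Sum = $650,810.
Sum already equals the total — no adjustment.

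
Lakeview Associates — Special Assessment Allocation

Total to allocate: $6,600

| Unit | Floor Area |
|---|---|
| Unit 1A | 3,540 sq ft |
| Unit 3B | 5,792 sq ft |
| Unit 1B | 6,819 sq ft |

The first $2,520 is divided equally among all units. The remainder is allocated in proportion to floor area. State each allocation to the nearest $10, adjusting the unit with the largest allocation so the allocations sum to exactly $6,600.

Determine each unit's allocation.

First tranche $2,520 split equally: $840 each.
Remainder $4,080 by floor area (total 16,151): Unit 1A 894.26 → $890; Unit 3B 1,463.15 → $1,460; Unit 1B 1,722.59 → $1,720.
Rounding difference +$10 on remainder applied to Unit 1B.
Totals: Unit 1A $840 + $890 = $1,730; Unit 3B $840 + $1,460 = $2,300; Unit 1B $840 + $1,730 = $2,570.

Unit 1A: $1,730 | Unit 3B: $2,300 | Unit 1B: $2,570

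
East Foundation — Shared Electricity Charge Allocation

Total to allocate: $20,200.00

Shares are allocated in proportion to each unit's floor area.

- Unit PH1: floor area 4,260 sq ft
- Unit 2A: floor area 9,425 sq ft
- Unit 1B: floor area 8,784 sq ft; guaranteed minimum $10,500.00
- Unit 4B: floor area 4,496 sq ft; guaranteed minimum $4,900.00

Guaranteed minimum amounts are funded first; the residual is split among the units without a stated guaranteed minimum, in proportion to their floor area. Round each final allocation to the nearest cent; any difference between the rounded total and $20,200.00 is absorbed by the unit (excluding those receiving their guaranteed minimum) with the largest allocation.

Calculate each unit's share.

Fund the minimums — Unit 1B $10,500.00; Unit 4B $4,900.00. Residual $4,800.00.
Residual split over remaining floor area 13,685: Unit PH1 1,494.1907 → $1,494.19; Unit 2A 3,305.8093 → $3,305.81.

Unit PH1: $1,494.19 · Unit 2A: $3,305.81 · Unit 1B: $10,500.00 · Unit 4B: $4,900.00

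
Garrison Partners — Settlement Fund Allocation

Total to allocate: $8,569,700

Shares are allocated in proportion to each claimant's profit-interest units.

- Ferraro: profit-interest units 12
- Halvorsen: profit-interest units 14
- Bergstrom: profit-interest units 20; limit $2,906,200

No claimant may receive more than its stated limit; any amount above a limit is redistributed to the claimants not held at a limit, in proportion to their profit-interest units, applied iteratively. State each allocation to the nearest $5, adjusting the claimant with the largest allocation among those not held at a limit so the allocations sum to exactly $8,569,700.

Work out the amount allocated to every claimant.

Ferraro: $2,613,925 · Halvorsen: $3,049,575 · Bergstrom: $2,906,200

Total profit-interest units = 46.
Unconstrained shares: Ferraro 2,235,573.91; Halvorsen 2,608,169.57; Bergstrom 3,725,956.52.
Cap binds for Bergstrom ($2,906,200); residual $5,663,500 reallocated over remaining profit-interest units 26.
Redistributed shares: Ferraro 2,613,923.08 → $2,613,925; Halvorsen 3,049,576.92 → $3,049,575.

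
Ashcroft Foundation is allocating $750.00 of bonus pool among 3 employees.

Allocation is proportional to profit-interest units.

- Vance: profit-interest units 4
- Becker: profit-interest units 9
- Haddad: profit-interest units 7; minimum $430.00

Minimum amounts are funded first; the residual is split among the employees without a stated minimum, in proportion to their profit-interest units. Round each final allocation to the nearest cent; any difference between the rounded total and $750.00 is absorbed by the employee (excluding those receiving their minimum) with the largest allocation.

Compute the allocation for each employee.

Guaranteed amounts: Haddad $430.00. Residual $320.00.
Residual split over remaining profit-interest units 13: Vance 98.4615 → $98.46; Becker 221.5385 → $221.54.

Vance: $98.46 | Becker: $221.54 | Haddad: $430.00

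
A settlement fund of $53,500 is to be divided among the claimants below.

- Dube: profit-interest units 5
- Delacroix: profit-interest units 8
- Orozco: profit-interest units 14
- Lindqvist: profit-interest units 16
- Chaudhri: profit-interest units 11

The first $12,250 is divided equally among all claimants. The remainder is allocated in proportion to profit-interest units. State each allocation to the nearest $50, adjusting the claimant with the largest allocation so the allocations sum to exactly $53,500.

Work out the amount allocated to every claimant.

First tranche $12,250 split equally: $2,450 each.
Remainder $41,250 by profit-interest units (total 54): Dube 3,819.44 → $3,800; Delacroix 6,111.11 → $6,100; Orozco 10,694.44 → $10,700; Lindqvist 12,222.22 → $12,200; Chaudhri 8,402.78 → $8,400.
Rounding difference +$50 on remainder applied to Lindqvist.
Totals: Dube $2,450 + $3,800 = $6,250; Delacroix $2,450 + $6,100 = $8,550; Orozco $2,450 + $10,700 = $13,150; Lindqvist $2,450 + $12,250 = $14,700; Chaudhri $2,450 + $8,400 = $10,850.

Dube: $6,250 · Delacroix: $8,550 · Orozco: $13,150 · Lindqvist: $14,700 · Chaudhri: $10,850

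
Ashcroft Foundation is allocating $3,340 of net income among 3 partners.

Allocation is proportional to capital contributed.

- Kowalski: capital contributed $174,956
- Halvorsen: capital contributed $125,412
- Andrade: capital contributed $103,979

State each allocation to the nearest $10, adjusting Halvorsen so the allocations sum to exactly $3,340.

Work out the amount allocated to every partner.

Combined capital contributed = 404,347.
Proportional shares: Kowalski 174,956/404,347 × $3,340 = 1,445.18; Halvorsen 125,412/404,347 × $3,340 = 1,035.93; Andrade 103,979/404,347 × $3,340 = 858.89.
At nearest $10: Kowalski $1,450; Halvorsen $1,040; Andrade $860. Sum = $3,350.
Difference $3,340 − $3,350 = −$10 applied to Halvorsen: Halvorsen becomes $1,030.

Kowalski: $1,450 · Halvorsen: $1,030 · Andrade: $860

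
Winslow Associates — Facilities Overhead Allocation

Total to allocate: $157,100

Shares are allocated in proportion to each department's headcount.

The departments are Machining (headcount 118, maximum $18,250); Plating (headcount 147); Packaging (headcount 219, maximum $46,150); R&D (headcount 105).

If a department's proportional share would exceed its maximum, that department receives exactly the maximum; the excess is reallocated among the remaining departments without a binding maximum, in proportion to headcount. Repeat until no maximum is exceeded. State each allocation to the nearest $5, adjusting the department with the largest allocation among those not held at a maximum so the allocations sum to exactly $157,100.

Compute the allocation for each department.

Machining: $18,250 | Plating: $54,075 | Packaging: $46,150 | R&D: $38,625

Sum of headcount: 589.
Proportional shares (ignoring caps): Machining 31,473.34; Plating 39,208.32; Packaging 58,412.39; R&D 28,005.94.
Held at cap: Machining ($18,250), Packaging ($46,150); remaining pool $92,700 reallocated over remaining headcount 252.
Remaining shares: Plating 54,075.00 → $54,075; R&D 38,625.00 → $38,625.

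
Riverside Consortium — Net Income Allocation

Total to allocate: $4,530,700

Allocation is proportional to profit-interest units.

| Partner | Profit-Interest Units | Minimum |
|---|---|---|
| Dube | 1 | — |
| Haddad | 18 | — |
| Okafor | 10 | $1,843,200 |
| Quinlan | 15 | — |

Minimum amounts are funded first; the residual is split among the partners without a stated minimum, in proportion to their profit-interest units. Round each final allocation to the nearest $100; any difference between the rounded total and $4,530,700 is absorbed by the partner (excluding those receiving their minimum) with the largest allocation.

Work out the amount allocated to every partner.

Guaranteed amounts: Okafor $1,843,200. Residual $2,687,500.
Residual split over remaining profit-interest units 34: Dube 79,044.12 → $79,000; Haddad 1,422,794.12 → $1,422,800; Quinlan 1,185,661.76 → $1,185,700.

Dube: $79,000; Haddad: $1,422,800; Okafor: $1,843,200; Quinlan: $1,185,700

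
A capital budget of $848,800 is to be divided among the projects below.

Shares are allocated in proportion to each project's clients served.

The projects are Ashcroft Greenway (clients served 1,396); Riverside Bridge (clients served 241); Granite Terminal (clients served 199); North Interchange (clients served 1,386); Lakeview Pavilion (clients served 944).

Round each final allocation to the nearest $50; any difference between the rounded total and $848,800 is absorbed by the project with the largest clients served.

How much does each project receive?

Ashcroft Greenway: $284,400; Riverside Bridge: $49,100; Granite Terminal: $40,550; North Interchange: $282,400; Lakeview Pavilion: $192,350

Sum of clients served: 4,166.
Unrounded shares: Ashcroft Greenway 1,396/4,166 × $848,800 = 284,427.46; Riverside Bridge 241/4,166 × $848,800 = 49,102.45; Granite Terminal 199/4,166 × $848,800 = 40,545.18; North Interchange 1,386/4,166 × $848,800 = 282,390.01; Lakeview Pavilion 944/4,166 × $848,800 = 192,334.90.
At nearest $50: Ashcroft Greenway $284,450; Riverside Bridge $49,100; Granite Terminal $40,550; North Interchange $282,400; Lakeview Pavilion $192,350. Sum = $848,850.
Difference $848,800 − $848,850 = −$50 applied to largest clients served (Ashcroft Greenway): Ashcroft Greenway becomes $284,400.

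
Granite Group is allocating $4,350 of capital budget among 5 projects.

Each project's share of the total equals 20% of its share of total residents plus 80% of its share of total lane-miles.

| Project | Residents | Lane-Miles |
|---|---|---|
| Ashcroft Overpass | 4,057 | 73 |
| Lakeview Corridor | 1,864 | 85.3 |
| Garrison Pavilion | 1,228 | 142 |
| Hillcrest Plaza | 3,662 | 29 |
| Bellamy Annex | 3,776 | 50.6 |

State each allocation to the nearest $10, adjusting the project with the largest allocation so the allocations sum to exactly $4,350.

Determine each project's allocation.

Ashcroft Overpass: $910 · Lakeview Corridor: $890 · Garrison Pavilion: $1,380 · Hillcrest Plaza: $480 · Bellamy Annex: $690

Totals — residents 14,587, lane-miles 379.9.
Composite weights (20% residents + 80% lane-miles): Ashcroft Overpass 0.2093; Lakeview Corridor 0.2052; Garrison Pavilion 0.3159; Hillcrest Plaza 0.1113; Bellamy Annex 0.1583.
Raw shares: Ashcroft Overpass 910.67; Lakeview Corridor 892.55; Garrison Pavilion 1,374.00; Hillcrest Plaza 484.06; Bellamy Annex 688.72.
Rounded to nearest $10: Ashcroft Overpass $910; Lakeview Corridor $890; Garrison Pavilion $1,370; Hillcrest Plaza $480; Bellamy Annex $690. Sum = $4,340.
Difference $4,350 − $4,340 = +$10 applied to largest allocation (Garrison Pavilion): Garrison Pavilion becomes $1,380.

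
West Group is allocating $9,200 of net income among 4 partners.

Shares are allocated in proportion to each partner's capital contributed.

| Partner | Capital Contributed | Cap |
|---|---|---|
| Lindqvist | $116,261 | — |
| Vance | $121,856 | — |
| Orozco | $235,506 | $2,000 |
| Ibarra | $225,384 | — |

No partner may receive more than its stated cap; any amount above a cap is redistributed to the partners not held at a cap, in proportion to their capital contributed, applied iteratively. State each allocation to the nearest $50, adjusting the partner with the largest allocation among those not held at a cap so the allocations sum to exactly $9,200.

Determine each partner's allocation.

Total capital contributed = 699,007.
Unconstrained shares: Lindqvist 1,530.17; Vance 1,603.81; Orozco 3,099.62; Ibarra 2,966.40.
Cap binds for Orozco ($2,000); balance $7,200 reallocated over remaining capital contributed 463,501.
Shares after redistribution: Lindqvist 1,805.99 → $1,800; Vance 1,892.90 → $1,900; Ibarra 3,501.10 → $3,500.

Lindqvist: $1,800 | Vance: $1,900 | Orozco: $2,000 | Ibarra: $3,500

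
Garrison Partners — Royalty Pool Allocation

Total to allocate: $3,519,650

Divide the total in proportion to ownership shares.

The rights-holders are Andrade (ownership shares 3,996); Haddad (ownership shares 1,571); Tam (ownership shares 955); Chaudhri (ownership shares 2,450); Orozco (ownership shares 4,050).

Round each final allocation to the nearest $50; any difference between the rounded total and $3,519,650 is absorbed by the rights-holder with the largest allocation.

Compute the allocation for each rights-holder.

Total ownership shares = 13,022.
Raw shares: Andrade 3,996/13,022 × $3,519,650 = 1,080,058.47; Haddad 1,571/13,022 × $3,519,650 = 424,617.58; Tam 955/13,022 × $3,519,650 = 258,122.08; Chaudhri 2,450/13,022 × $3,519,650 = 662,198.01; Orozco 4,050/13,022 × $3,519,650 = 1,094,653.86.
At nearest $50: Andrade $1,080,050; Haddad $424,600; Tam $258,100; Chaudhri $662,200; Orozco $1,094,650. Sum = $3,519,600.
Difference $3,519,650 − $3,519,600 = +$50 applied to largest allocation (Orozco): Orozco becomes $1,094,700.

Andrade: $1,080,050 | Haddad: $424,600 | Tam: $258,100 | Chaudhri: $662,200 | Orozco: $1,094,700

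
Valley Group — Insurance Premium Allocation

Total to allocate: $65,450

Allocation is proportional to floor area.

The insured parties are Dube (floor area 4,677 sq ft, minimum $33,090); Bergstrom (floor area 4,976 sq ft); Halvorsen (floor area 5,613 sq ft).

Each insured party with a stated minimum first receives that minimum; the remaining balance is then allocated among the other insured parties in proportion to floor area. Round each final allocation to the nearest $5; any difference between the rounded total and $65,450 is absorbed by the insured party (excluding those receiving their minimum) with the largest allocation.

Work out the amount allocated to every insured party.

Minimums first: Dube $33,090. Residual $32,360.
Residual split over remaining floor area 10,589: Bergstrom 15,206.66 → $15,205; Halvorsen 17,153.34 → $17,155.

Dube: $33,090 | Bergstrom: $15,205 | Halvorsen: $17,155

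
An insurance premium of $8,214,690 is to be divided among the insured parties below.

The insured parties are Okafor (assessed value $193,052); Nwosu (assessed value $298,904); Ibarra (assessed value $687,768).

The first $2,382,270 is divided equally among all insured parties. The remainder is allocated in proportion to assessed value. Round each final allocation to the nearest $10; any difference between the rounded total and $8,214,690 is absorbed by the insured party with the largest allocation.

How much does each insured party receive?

First tranche $2,382,270 split equally: $794,090 each.
Remainder $5,832,420 by assessed value (total 1,179,724): Okafor 954,426.92 → $954,430; Nwosu 1,477,747.06 → $1,477,750; Ibarra 3,400,246.02 → $3,400,250.
Rounding difference −$10 on remainder applied to Ibarra.
Totals: Okafor $794,090 + $954,430 = $1,748,520; Nwosu $794,090 + $1,477,750 = $2,271,840; Ibarra $794,090 + $3,400,240 = $4,194,330.

Okafor: $1,748,520 | Nwosu: $2,271,840 | Ibarra: $4,194,330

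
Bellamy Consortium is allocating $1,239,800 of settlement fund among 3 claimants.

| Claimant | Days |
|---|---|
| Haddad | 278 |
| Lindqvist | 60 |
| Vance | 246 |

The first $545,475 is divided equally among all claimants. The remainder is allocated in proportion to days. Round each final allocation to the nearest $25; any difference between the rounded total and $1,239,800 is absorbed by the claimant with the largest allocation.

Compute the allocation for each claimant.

Haddad: $512,350; Lindqvist: $253,150; Vance: $474,300

Equal tier: $545,475 ÷ 3 = $181,825 apiece.
Remainder $694,325 by days (total 584): Haddad 330,517.72 → $330,525; Lindqvist 71,334.76 → $71,325; Vance 292,472.52 → $292,475.
Totals: Haddad $181,825 + $330,525 = $512,350; Lindqvist $181,825 + $71,325 = $253,150; Vance $181,825 + $292,475 = $474,300.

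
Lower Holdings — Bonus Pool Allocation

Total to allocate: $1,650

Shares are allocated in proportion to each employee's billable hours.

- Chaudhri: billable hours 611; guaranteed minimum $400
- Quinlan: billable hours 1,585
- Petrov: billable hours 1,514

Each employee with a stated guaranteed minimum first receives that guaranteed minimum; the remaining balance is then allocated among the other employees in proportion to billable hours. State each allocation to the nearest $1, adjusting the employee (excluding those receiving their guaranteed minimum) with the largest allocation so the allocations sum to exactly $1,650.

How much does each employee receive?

Fund the minimums — Chaudhri $400. Remaining pool $1,250.
Remaining pool split over remaining billable hours 3,099: Quinlan 639.32 → $639; Petrov 610.68 → $611.

Chaudhri: $400 | Quinlan: $639 | Petrov: $611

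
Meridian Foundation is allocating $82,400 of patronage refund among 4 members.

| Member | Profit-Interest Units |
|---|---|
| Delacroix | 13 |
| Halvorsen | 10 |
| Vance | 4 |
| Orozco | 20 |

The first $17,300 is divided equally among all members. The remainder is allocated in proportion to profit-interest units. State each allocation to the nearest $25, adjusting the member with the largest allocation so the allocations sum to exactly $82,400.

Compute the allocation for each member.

$17,300 shared equally gives $4,325 per member.
Remainder $65,100 by profit-interest units (total 47): Delacroix 18,006.38 → $18,000; Halvorsen 13,851.06 → $13,850; Vance 5,540.43 → $5,550; Orozco 27,702.13 → $27,700.
Totals: Delacroix $4,325 + $18,000 = $22,325; Halvorsen $4,325 + $13,850 = $18,175; Vance $4,325 + $5,550 = $9,875; Orozco $4,325 + $27,700 = $32,025.

Delacroix: $22,325 · Halvorsen: $18,175 · Vance: $9,875 · Orozco: $32,025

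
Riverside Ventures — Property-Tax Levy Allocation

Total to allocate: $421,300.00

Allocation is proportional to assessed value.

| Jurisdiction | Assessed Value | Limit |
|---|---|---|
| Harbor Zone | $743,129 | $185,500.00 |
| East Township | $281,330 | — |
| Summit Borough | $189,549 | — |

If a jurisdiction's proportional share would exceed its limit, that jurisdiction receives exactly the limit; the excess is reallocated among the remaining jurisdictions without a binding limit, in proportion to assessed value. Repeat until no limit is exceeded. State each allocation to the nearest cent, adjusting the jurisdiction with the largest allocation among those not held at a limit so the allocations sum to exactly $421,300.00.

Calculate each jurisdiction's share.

Sum of assessed value: 1,214,008.
Pro-rata shares before constraints: Harbor Zone 257,889.7731; East Township 97,630.5996; Summit Borough 65,779.6272.
Held at cap: Harbor Zone ($185,500.00); remaining pool $235,800.00 reallocated over remaining assessed value 470,879.
Redistributed shares: East Township 140,880.3833 → $140,880.38; Summit Borough 94,919.6167 → $94,919.62.

Harbor Zone: $185,500.00; East Township: $140,880.38; Summit Borough: $94,919.62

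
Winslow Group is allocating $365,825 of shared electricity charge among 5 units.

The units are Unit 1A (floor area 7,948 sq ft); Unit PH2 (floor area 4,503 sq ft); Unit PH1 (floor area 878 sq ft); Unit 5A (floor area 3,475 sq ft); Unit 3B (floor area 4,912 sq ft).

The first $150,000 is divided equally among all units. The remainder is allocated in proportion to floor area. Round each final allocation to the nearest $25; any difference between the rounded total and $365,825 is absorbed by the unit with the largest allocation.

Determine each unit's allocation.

Unit 1A: $109,000; Unit PH2: $74,750; Unit PH1: $38,725; Unit 5A: $64,525; Unit 3B: $78,825

Equal tier: $150,000 ÷ 5 = $30,000 apiece.
Remainder $215,825 by floor area (total 21,716): Unit 1A 78,991.39 → $79,000; Unit PH2 44,753.18 → $44,750; Unit PH1 8,726.02 → $8,725; Unit 5A 34,536.37 → $34,525; Unit 3B 48,818.03 → $48,825.
Totals: Unit 1A $30,000 + $79,000 = $109,000; Unit PH2 $30,000 + $44,750 = $74,750; Unit PH1 $30,000 + $8,725 = $38,725; Unit 5A $30,000 + $34,525 = $64,525; Unit 3B $30,000 + $48,825 = $78,825.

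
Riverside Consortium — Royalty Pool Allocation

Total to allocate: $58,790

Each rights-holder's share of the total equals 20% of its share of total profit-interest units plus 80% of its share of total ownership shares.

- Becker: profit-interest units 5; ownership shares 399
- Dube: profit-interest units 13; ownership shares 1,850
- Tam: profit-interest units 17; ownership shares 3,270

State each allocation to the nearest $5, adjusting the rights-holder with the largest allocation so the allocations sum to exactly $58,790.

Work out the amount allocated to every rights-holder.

Totals — profit-interest units 35, ownership shares 5,519.
Combined weights (20% profit-interest units + 80% ownership shares): Becker 0.0864; Dube 0.3425; Tam 0.5711.
Proportional shares: Becker 5,079.93; Dube 20,132.65; Tam 33,577.42.
Rounded to nearest $5: Becker $5,080; Dube $20,135; Tam $33,575. Sum = $58,790.
Rounded total matches; no reconciliation needed.

Becker: $5,080; Dube: $20,135; Tam: $33,575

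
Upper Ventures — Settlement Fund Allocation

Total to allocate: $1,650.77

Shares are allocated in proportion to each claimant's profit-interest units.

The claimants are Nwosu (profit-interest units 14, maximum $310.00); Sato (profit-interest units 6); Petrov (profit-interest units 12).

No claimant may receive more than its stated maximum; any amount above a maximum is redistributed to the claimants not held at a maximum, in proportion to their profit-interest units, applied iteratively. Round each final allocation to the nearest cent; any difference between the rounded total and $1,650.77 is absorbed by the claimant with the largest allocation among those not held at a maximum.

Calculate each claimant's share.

Total profit-interest units = 32.
Proportional shares (ignoring caps): Nwosu 722.2119; Sato 309.5194; Petrov 619.0388.
Held at cap: Nwosu ($310.00); remaining pool $1,340.77 reallocated over remaining profit-interest units 18.
Shares after redistribution: Sato 446.9233 → $446.92; Petrov 893.8467 → $893.85.

Nwosu: $310.00 | Sato: $446.92 | Petrov: $893.85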